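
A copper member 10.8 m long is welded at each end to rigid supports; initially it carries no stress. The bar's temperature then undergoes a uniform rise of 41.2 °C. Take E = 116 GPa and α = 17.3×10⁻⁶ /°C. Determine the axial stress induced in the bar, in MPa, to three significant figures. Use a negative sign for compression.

Free thermal expansion αLΔT = 17.3e-6 · 10800 · 41.2 = 7.698 mm.
The walls impose strain ε = −(7.698)/10800 = -7.1276e-04; σ = Eε = 116000 · -7.1276e-04 = -82.68 MPa.

-82.7 MPa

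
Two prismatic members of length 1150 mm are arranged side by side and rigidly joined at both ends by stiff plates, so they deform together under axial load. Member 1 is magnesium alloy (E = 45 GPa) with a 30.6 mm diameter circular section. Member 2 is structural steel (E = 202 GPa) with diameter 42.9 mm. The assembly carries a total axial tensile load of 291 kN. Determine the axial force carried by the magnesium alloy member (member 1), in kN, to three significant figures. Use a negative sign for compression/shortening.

A_1 = 735.4 mm².
A_2 = 1445 mm².
Equal strain + equilibrium ⇒ each member carries load in proportion to AE: A₁E₁ = 33090000 N, A₂E₂ = 292000000 N, ΣAE = 325100000 N.
F₁ = P·A₁E₁/ΣAE = 291000·33090000/325100000 = 29620 N.

29.6 kN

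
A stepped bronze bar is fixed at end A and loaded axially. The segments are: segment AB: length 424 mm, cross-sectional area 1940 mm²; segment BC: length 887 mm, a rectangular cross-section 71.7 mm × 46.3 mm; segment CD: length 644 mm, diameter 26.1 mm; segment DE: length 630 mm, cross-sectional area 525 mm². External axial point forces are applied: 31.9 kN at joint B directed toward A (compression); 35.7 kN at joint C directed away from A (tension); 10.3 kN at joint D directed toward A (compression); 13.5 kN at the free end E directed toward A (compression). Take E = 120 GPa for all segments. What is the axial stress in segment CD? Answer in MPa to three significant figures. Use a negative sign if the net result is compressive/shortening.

-44.5 MPa

Internal axial forces (sectioning from the free end, tension +): N_DE = -13.5 kN, N_CD = -23.8 kN, N_BC = 11.9 kN, N_AB = -20 kN.
A_CD = 535 mm².
σ_CD = N_CD/A_CD = -23800/535 = -44.48 MPa.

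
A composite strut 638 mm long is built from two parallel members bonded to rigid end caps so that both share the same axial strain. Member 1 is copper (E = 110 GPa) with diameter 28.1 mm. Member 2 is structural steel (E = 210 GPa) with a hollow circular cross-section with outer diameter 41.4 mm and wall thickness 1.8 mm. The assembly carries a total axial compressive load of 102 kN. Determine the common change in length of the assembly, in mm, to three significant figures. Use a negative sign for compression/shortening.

-0.565 mm

A_1 = 620.2 mm².
A_2 = 223.9 mm².
Equal strain + equilibrium ⇒ each member carries load in proportion to AE: A₁E₁ = 68220000 N, A₂E₂ = 47030000 N, ΣAE = 115200000 N.
δ = PL/ΣAE = -102000·638/115200000 = -0.5647 mm.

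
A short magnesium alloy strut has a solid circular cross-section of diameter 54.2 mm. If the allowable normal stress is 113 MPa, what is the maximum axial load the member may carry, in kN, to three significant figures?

261 kN

A = 2307 mm².
P_max = σ_allow · A = 113 · 2307 = 260700 N = 260.7 kN.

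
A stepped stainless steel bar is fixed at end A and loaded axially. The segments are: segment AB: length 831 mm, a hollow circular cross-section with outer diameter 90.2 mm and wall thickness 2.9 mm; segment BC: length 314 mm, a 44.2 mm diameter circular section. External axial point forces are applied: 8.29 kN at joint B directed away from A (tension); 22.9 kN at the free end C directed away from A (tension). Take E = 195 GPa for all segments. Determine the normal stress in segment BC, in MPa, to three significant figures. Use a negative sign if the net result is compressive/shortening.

14.9 MPa

Internal axial forces (sectioning from the free end, tension +): N_BC = 22.9 kN, N_AB = 31.19 kN.
A_BC = 1534 mm².
σ_BC = N_BC/A_BC = 22900/1534 = 14.92 MPa.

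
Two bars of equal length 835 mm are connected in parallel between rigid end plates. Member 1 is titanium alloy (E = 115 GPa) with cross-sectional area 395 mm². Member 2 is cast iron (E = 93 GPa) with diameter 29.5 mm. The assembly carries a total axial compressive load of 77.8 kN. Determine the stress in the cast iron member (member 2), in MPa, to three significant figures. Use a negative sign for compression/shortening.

A_2 = 683.5 mm².
Equal strain + equilibrium ⇒ each member carries load in proportion to AE: A₁E₁ = 45420000 N, A₂E₂ = 63560000 N, ΣAE = 109000000 N.
σ₂ = P·E₂/ΣAE = -77800·93000/109000000 = -66.39 MPa.

-66.4 MPa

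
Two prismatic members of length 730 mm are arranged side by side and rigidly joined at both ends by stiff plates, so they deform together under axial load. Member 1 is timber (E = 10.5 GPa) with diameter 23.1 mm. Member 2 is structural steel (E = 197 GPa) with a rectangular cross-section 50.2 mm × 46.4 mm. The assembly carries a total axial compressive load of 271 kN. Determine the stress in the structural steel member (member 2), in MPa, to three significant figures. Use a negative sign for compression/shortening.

A_1 = 419.1 mm².
A_2 = 2329 mm².
Equal strain + equilibrium ⇒ each member carries load in proportion to AE: A₁E₁ = 4401000 N, A₂E₂ = 458900000 N, ΣAE = 463300000 N.
σ₂ = P·E₂/ΣAE = -271000·197000/463300000 = -115.2 MPa.

-115 MPa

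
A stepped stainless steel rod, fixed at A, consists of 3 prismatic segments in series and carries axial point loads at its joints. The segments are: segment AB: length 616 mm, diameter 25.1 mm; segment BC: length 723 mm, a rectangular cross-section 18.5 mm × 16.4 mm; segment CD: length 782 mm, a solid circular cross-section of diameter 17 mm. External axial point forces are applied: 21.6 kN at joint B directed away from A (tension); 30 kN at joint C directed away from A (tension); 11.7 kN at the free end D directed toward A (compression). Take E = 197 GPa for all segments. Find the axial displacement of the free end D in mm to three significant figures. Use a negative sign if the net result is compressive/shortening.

0.269 mm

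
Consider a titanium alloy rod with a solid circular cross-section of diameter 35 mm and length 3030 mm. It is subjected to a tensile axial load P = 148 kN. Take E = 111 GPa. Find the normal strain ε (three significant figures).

0.00139

A = 962.1 mm².
σ = N/A = 153.8 MPa; ε = σ/E = 153.8/111000 = 1.386e-03.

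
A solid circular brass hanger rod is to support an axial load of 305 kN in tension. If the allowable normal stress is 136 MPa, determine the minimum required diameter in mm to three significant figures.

53.4 mm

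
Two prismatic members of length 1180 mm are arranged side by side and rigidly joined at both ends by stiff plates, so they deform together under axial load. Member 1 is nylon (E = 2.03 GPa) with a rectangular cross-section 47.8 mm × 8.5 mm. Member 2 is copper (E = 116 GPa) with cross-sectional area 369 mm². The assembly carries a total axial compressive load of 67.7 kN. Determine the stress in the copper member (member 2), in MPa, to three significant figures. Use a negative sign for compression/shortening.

A_1 = 406.3 mm².
Equal strain + equilibrium ⇒ each member carries load in proportion to AE: A₁E₁ = 824800 N, A₂E₂ = 42800000 N, ΣAE = 43630000 N.
σ₂ = P·E₂/ΣAE = -67700·116000/43630000 = -180 MPa.

-180 MPa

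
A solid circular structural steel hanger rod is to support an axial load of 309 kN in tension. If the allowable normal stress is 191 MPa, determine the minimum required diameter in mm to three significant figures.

Required area A ≥ P/σ_allow = 309000/191 = 1618 mm².
For a solid circular section, d ≥ √(4A/π) = 45.39 mm.

45.4 mm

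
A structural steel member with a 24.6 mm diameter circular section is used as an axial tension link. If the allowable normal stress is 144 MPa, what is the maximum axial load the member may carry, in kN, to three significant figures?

68.4 kN

A = 475.3 mm².
P_max = σ_allow · A = 144 · 475.3 = 68440 N = 68.44 kN.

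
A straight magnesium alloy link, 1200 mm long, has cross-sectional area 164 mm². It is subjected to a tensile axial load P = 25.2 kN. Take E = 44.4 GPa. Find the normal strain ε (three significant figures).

0.00346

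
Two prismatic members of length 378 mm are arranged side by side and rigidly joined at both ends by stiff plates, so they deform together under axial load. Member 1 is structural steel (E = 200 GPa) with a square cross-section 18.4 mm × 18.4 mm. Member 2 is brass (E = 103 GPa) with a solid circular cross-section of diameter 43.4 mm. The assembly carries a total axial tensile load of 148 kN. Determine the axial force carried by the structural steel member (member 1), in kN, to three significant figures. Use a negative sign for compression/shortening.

45.5 kN

A_1 = 338.6 mm².
A_2 = 1479 mm².
Equal strain + equilibrium ⇒ each member carries load in proportion to AE: A₁E₁ = 67710000 N, A₂E₂ = 152400000 N, ΣAE = 220100000 N.
F₁ = P·A₁E₁/ΣAE = 148000·67710000/220100000 = 45530 N.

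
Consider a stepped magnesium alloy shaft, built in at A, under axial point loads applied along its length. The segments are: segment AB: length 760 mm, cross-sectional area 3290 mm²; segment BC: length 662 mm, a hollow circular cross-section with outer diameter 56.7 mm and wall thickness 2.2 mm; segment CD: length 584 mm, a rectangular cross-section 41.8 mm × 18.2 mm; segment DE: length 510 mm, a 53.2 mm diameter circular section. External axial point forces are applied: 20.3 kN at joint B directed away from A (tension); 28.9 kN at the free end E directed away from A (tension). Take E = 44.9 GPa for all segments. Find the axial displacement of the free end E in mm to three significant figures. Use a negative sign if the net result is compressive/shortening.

2.03 mm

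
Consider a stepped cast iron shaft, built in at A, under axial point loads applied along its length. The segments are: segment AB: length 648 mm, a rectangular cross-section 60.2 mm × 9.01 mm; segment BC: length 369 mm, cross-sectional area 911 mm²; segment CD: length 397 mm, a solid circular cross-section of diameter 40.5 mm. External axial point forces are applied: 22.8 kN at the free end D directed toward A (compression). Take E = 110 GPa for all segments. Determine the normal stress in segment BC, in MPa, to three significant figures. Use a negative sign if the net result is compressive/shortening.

-25.0 MPa

Internal axial forces (sectioning from the free end, tension +): N_CD = -22.8 kN, N_BC = -22.8 kN, N_AB = -22.8 kN.
σ_BC = N_BC/A_BC = -22800/911 = -25.03 MPa.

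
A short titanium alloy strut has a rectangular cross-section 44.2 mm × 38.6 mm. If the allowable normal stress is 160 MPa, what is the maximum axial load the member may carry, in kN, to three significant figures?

273 kN

A = 1706 mm².
P_max = σ_allow · A = 160 · 1706 = 273000 N = 273 kN.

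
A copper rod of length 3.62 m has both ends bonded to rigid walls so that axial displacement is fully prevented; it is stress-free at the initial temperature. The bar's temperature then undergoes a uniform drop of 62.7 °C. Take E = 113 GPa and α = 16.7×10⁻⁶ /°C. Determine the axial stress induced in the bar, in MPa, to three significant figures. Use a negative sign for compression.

118 MPa

Free thermal expansion αLΔT = 16.7e-6 · 3620 · -62.7 = -3.79 mm.
The walls impose strain ε = −(-3.79)/3620 = 1.0471e-03; σ = Eε = 113000 · 1.0471e-03 = 118.3 MPa.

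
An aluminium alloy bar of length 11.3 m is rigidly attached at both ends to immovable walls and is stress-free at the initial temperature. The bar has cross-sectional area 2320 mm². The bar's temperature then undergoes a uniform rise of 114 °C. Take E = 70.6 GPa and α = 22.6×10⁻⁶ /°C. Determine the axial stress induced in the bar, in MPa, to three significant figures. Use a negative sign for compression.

-182 MPa

Free thermal expansion αLΔT = 22.6e-6 · 11300 · 114 = 29.11 mm.
The walls impose strain ε = −(29.11)/11300 = -2.5764e-03; σ = Eε = 70600 · -2.5764e-03 = -181.9 MPa.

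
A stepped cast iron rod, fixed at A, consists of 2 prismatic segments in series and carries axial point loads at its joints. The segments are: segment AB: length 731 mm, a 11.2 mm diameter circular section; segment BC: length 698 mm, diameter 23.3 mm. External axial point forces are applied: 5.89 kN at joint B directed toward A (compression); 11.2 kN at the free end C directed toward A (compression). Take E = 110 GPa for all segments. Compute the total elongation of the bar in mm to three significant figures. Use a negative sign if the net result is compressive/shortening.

-1.32 mm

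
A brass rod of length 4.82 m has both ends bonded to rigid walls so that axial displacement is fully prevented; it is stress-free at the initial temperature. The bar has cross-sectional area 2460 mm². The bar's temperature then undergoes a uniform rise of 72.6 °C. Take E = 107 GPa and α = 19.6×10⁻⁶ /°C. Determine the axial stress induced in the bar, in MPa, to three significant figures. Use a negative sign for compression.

-152 MPa

Free thermal expansion αLΔT = 19.6e-6 · 4820 · 72.6 = 6.859 mm.
The walls impose strain ε = −(6.859)/4820 = -1.4230e-03; σ = Eε = 107000 · -1.4230e-03 = -152.3 MPa.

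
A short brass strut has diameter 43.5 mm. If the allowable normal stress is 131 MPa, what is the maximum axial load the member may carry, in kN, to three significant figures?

A = 1486 mm².
P_max = σ_allow · A = 131 · 1486 = 194700 N = 194.7 kN.

195 kN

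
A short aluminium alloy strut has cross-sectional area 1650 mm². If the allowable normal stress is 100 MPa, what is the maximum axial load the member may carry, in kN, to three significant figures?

P_max = σ_allow · A = 100 · 1650 = 165000 N = 165 kN.

165 kN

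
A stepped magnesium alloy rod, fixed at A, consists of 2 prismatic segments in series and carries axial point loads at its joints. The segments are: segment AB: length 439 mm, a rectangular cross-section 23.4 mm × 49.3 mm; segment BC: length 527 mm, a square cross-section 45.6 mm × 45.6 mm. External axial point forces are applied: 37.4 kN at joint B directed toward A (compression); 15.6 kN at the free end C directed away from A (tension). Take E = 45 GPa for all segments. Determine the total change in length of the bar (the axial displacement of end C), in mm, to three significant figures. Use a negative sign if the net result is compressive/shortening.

Internal axial forces (sectioning from the free end, tension +): N_BC = 15.6 kN, N_AB = -21.8 kN.
A_AB = 1154 mm².
A_BC = 2079 mm².
δ_AB = -21800·439/(1154·45000) = -0.1844 mm
δ_BC = 15600·527/(2079·45000) = 0.08786 mm
δ = Σδ_i = -0.09649 mm.

-0.0965 mm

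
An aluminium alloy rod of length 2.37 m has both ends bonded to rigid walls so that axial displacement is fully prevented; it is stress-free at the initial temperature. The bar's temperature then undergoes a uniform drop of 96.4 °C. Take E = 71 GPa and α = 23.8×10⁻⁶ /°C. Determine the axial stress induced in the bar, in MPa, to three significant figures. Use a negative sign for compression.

163 MPa

Free thermal expansion αLΔT = 23.8e-6 · 2370 · -96.4 = -5.438 mm.
The walls impose strain ε = −(-5.438)/2370 = 2.2943e-03; σ = Eε = 71000 · 2.2943e-03 = 162.9 MPa.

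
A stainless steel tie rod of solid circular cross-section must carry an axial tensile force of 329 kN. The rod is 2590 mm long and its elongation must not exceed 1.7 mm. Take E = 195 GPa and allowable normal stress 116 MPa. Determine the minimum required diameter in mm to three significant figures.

60.1 mm

Required area A ≥ P/σ_allow = 329000/116 = 2836 mm².
For a solid circular section, d ≥ √(4A/π) = 60.09 mm.
Elongation limit: A ≥ PL/(Eδ_allow) = 329000·2590/(195000·1.7) = 2570 mm² ⇒ d ≥ 57.21 mm.
The stress limit governs.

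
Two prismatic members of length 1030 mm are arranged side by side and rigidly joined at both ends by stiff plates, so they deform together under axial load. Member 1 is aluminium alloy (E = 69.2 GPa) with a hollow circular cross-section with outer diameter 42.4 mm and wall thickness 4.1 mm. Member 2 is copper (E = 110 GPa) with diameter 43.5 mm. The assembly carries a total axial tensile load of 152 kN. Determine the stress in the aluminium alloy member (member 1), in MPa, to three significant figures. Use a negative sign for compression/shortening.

A_1 = 493.3 mm².
A_2 = 1486 mm².
Equal strain + equilibrium ⇒ each member carries load in proportion to AE: A₁E₁ = 34140000 N, A₂E₂ = 163500000 N, ΣAE = 197600000 N.
σ₁ = P·E₁/ΣAE = 152000·69200/197600000 = 53.23 MPa.

53.2 MPa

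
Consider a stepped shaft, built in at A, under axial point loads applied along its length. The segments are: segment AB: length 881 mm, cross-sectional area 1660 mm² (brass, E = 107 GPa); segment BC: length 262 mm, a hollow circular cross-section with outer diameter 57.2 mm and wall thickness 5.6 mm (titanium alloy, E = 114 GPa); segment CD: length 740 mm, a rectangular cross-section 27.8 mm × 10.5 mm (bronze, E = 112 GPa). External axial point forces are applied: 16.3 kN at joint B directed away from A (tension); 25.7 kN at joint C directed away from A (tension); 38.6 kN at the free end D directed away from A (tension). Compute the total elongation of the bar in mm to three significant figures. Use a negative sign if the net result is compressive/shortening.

1.44 mm

Internal axial forces (sectioning from the free end, tension +): N_CD = 38.6 kN, N_BC = 64.3 kN, N_AB = 80.6 kN.
A_BC = 907.8 mm².
A_CD = 291.9 mm².
δ_AB = 80600·881/(1660·107000) = 0.3998 mm
δ_BC = 64300·262/(907.8·114000) = 0.1628 mm
δ_CD = 38600·740/(291.9·112000) = 0.8737 mm
δ = Σδ_i = 1.436 mm.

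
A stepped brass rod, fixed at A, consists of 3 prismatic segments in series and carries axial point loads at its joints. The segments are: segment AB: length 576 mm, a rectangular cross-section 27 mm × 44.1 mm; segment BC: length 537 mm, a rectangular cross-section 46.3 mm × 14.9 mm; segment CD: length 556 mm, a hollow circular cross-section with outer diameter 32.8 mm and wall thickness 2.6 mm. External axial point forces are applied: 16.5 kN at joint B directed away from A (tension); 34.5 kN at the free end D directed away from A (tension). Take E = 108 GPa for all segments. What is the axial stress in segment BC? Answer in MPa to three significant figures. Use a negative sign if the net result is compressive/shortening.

50.0 MPa

Internal axial forces (sectioning from the free end, tension +): N_CD = 34.5 kN, N_BC = 34.5 kN, N_AB = 51 kN.
A_BC = 689.9 mm².
σ_BC = N_BC/A_BC = 34500/689.9 = 50.01 MPa.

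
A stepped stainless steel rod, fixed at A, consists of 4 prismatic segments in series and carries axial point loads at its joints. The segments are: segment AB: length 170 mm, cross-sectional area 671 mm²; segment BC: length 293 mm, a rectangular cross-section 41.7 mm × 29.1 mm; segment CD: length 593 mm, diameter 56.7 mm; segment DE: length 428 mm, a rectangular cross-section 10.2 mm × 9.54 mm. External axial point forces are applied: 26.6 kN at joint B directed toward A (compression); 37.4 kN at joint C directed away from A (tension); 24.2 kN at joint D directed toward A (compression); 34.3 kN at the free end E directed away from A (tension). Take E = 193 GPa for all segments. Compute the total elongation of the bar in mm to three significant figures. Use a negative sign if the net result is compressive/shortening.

0.881 mm

Internal axial forces (sectioning from the free end, tension +): N_DE = 34.3 kN, N_CD = 10.1 kN, N_BC = 47.5 kN, N_AB = 20.9 kN.
A_BC = 1213 mm².
A_CD = 2525 mm².
A_DE = 97.31 mm².
δ_AB = 20900·170/(671·193000) = 0.02744 mm
δ_BC = 47500·293/(1213·193000) = 0.05943 mm
δ_CD = 10100·593/(2525·193000) = 0.01229 mm
δ_DE = 34300·428/(97.31·193000) = 0.7817 mm
δ = Σδ_i = 0.8808 mm.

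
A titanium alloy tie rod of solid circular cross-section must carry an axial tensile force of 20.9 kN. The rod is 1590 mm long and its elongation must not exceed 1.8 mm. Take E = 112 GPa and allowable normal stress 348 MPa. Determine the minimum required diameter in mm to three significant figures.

14.5 mm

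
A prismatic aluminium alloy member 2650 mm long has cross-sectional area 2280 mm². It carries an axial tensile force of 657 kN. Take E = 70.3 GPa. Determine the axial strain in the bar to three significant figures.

σ = N/A = 288.2 MPa; ε = σ/E = 288.2/70300 = 4.099e-03.

0.00410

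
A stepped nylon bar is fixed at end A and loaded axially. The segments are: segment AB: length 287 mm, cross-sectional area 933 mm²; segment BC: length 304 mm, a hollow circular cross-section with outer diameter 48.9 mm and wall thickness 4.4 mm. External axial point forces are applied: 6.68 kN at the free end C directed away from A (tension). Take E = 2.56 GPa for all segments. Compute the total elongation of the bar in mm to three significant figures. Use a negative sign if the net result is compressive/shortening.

2.09 mm

Internal axial forces (sectioning from the free end, tension +): N_BC = 6.68 kN, N_AB = 6.68 kN.
A_BC = 615.1 mm².
δ_AB = 6680·287/(933·2560) = 0.8027 mm
δ_BC = 6680·304/(615.1·2560) = 1.29 mm
δ = Σδ_i = 2.092 mm.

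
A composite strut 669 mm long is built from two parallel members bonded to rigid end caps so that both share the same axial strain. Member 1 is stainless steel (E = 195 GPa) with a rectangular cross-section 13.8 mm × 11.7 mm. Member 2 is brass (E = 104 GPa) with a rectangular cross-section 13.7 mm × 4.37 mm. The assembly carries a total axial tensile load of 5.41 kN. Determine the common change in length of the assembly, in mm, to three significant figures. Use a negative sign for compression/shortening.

0.0960 mm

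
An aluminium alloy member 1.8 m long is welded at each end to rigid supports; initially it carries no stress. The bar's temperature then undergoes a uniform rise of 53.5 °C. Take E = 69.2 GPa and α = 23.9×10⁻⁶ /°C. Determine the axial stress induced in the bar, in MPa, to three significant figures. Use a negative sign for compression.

-88.5 MPa

Free thermal expansion αLΔT = 23.9e-6 · 1800 · 53.5 = 2.302 mm.
The walls impose strain ε = −(2.302)/1800 = -1.2786e-03; σ = Eε = 69200 · -1.2786e-03 = -88.48 MPa.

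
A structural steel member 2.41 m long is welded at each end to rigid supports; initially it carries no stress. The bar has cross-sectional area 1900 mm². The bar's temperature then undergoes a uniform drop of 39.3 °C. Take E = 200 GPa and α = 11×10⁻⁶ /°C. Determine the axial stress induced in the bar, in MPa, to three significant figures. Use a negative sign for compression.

Free thermal expansion αLΔT = 11e-6 · 2410 · -39.3 = -1.042 mm.
The walls impose strain ε = −(-1.042)/2410 = 4.3230e-04; σ = Eε = 200000 · 4.3230e-04 = 86.46 MPa.

86.5 MPa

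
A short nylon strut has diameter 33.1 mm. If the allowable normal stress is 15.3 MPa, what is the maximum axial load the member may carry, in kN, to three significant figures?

13.2 kN

A = 860.5 mm².
P_max = σ_allow · A = 15.3 · 860.5 = 13170 N = 13.17 kN.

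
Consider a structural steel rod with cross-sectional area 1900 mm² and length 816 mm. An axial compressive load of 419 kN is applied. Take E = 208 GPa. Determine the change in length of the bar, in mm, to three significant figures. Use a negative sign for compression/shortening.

-0.865 mm

δ_mech = NL/(AE) = -419000·816/(1900·208000) = -0.8651 mm.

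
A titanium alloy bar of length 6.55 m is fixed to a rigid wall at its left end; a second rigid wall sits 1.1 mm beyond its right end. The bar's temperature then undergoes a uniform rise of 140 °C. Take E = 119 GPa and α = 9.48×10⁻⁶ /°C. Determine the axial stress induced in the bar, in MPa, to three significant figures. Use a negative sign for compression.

-138 MPa

Free thermal expansion αLΔT = 9.48e-6 · 6550 · 140 = 8.693 mm.
The walls engage after the gap closes; constrained expansion = 8.693 − 1.1 = 7.593 mm.
The walls impose strain ε = −(7.593)/6550 = -1.1593e-03; σ = Eε = 119000 · -1.1593e-03 = -138 MPa.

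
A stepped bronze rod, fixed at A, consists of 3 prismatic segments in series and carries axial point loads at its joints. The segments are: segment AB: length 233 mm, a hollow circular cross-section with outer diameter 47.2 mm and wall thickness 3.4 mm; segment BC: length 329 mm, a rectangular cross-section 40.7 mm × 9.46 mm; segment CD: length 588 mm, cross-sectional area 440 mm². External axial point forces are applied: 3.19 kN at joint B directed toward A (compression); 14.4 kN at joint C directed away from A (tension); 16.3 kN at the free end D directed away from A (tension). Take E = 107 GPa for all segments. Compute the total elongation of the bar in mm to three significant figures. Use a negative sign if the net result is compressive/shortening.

0.577 mm

Internal axial forces (sectioning from the free end, tension +): N_CD = 16.3 kN, N_BC = 30.7 kN, N_AB = 27.51 kN.
A_AB = 467.8 mm².
A_BC = 385 mm².
δ_AB = 27510·233/(467.8·107000) = 0.128 mm
δ_BC = 30700·329/(385·107000) = 0.2452 mm
δ_CD = 16300·588/(440·107000) = 0.2036 mm
δ = Σδ_i = 0.5768 mm.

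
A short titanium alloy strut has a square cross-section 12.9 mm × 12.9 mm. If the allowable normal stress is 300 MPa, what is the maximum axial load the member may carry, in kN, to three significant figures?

A = 166.4 mm².
P_max = σ_allow · A = 300 · 166.4 = 49920 N = 49.92 kN.

49.9 kN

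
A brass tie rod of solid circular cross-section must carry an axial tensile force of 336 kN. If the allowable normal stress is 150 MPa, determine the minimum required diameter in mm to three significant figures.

Required area A ≥ P/σ_allow = 336000/150 = 2240 mm².
For a solid circular section, d ≥ √(4A/π) = 53.4 mm.

53.4 mm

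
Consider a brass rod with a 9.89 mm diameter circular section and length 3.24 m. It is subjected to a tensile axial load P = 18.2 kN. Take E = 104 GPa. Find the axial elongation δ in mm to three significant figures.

A = 76.82 mm².
δ_mech = NL/(AE) = 18200·3240/(76.82·104000) = 7.381 mm.

7.38 mm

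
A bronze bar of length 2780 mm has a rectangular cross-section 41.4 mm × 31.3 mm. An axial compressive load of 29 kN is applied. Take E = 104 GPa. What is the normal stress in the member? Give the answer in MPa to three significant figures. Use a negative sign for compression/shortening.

-22.4 MPa

A = 1296 mm².
σ = N/A = -29000/1296 = -22.38 MPa.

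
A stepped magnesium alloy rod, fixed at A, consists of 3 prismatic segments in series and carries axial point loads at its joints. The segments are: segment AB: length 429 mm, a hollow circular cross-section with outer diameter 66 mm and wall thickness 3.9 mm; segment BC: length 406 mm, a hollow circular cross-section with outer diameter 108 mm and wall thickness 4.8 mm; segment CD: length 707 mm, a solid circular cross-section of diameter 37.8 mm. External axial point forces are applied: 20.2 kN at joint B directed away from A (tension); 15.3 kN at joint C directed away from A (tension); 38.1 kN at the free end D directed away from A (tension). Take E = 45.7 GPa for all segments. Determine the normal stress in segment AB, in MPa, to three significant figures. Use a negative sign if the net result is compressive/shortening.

Internal axial forces (sectioning from the free end, tension +): N_CD = 38.1 kN, N_BC = 53.4 kN, N_AB = 73.6 kN.
A_AB = 760.9 mm².
σ_AB = N_AB/A_AB = 73600/760.9 = 96.73 MPa.

96.7 MPa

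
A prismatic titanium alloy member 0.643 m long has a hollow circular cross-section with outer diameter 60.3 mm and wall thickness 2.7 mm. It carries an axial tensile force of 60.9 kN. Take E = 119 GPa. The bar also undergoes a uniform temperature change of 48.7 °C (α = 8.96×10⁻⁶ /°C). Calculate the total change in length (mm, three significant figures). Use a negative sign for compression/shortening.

0.954 mm

A = 488.6 mm².
δ_mech = NL/(AE) = 60900·643/(488.6·119000) = 0.6735 mm.
δ_thermal = αLΔT = 8.96e-6·643·48.7 = 0.2806 mm.
δ = δ_mech + δ_thermal = 0.9541 mm.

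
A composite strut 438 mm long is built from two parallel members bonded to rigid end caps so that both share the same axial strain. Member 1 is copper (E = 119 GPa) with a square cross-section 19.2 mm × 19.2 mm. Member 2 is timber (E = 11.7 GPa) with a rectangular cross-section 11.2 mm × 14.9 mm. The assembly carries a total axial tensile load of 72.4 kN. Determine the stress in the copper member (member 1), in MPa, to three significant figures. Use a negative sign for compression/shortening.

188 MPa

A_1 = 368.6 mm².
A_2 = 166.9 mm².
Equal strain + equilibrium ⇒ each member carries load in proportion to AE: A₁E₁ = 43870000 N, A₂E₂ = 1952000 N, ΣAE = 45820000 N.
σ₁ = P·E₁/ΣAE = 72400·119000/45820000 = 188 MPa.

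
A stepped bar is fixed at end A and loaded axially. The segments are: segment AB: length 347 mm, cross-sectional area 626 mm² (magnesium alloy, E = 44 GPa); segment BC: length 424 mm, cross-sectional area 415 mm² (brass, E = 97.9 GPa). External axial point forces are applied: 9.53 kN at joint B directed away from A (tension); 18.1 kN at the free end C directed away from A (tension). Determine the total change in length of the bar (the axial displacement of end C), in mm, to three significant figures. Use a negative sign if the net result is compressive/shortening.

0.537 mm

Internal axial forces (sectioning from the free end, tension +): N_BC = 18.1 kN, N_AB = 27.63 kN.
δ_AB = 27630·347/(626·44000) = 0.3481 mm
δ_BC = 18100·424/(415·97900) = 0.1889 mm
δ = Σδ_i = 0.537 mm.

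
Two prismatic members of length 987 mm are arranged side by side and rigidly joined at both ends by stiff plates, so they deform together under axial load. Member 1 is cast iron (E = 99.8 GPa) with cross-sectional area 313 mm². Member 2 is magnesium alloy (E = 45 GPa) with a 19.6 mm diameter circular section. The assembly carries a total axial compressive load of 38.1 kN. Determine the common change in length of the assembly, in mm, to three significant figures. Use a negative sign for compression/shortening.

A_2 = 301.7 mm².
Equal strain + equilibrium ⇒ each member carries load in proportion to AE: A₁E₁ = 31240000 N, A₂E₂ = 13580000 N, ΣAE = 44810000 N.
δ = PL/ΣAE = -38100·987/44810000 = -0.8391 mm.

-0.839 mm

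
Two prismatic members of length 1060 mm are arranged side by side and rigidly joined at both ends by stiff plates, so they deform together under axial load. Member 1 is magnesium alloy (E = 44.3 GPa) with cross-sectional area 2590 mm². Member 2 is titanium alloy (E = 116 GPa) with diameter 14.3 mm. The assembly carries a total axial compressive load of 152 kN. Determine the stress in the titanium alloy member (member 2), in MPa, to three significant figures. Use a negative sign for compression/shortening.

-132 MPa

A_2 = 160.6 mm².
Equal strain + equilibrium ⇒ each member carries load in proportion to AE: A₁E₁ = 114700000 N, A₂E₂ = 18630000 N, ΣAE = 133400000 N.
σ₂ = P·E₂/ΣAE = -152000·116000/133400000 = -132.2 MPa.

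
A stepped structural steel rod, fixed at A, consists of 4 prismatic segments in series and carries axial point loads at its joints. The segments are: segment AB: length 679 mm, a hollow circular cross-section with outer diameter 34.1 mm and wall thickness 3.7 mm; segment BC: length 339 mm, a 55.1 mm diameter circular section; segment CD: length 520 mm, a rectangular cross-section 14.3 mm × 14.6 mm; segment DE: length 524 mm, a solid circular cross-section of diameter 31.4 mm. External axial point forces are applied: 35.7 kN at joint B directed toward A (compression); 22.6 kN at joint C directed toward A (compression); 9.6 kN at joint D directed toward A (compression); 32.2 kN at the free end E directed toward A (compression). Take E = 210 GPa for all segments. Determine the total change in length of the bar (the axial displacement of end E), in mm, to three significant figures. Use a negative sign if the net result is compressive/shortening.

Internal axial forces (sectioning from the free end, tension +): N_DE = -32.2 kN, N_CD = -41.8 kN, N_BC = -64.4 kN, N_AB = -100.1 kN.
A_AB = 353.4 mm².
A_BC = 2384 mm².
A_CD = 208.8 mm².
A_DE = 774.4 mm².
δ_AB = -100100·679/(353.4·210000) = -0.9159 mm
δ_BC = -64400·339/(2384·210000) = -0.0436 mm
δ_CD = -41800·520/(208.8·210000) = -0.4958 mm
δ_DE = -32200·524/(774.4·210000) = -0.1038 mm
δ = Σδ_i = -1.559 mm.

-1.56 mm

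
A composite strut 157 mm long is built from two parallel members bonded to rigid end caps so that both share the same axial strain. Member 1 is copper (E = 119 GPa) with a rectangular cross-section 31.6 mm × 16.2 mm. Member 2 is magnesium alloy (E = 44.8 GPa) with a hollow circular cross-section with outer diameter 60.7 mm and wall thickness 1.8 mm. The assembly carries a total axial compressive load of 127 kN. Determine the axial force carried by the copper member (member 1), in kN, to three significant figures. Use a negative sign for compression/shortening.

A_1 = 511.9 mm².
A_2 = 333.1 mm².
Equal strain + equilibrium ⇒ each member carries load in proportion to AE: A₁E₁ = 60920000 N, A₂E₂ = 14920000 N, ΣAE = 75840000 N.
F₁ = P·A₁E₁/ΣAE = -127000·60920000/75840000 = -102000 N.

-102 kN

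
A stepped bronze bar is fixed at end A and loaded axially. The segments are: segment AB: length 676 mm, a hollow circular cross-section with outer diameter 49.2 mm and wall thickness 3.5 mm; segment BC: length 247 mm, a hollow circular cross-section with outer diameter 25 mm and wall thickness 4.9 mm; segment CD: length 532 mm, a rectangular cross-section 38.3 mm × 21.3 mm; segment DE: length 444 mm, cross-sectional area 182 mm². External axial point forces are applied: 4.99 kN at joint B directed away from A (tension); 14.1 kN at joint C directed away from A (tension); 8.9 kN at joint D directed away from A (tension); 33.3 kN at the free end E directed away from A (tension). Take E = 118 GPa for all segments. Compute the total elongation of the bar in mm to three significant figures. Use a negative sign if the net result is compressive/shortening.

2.00 mm

Internal axial forces (sectioning from the free end, tension +): N_DE = 33.3 kN, N_CD = 42.2 kN, N_BC = 56.3 kN, N_AB = 61.29 kN.
A_AB = 502.5 mm².
A_BC = 309.4 mm².
A_CD = 815.8 mm².
δ_AB = 61290·676/(502.5·118000) = 0.6987 mm
δ_BC = 56300·247/(309.4·118000) = 0.3809 mm
δ_CD = 42200·532/(815.8·118000) = 0.2332 mm
δ_DE = 33300·444/(182·118000) = 0.6885 mm
δ = Σδ_i = 2.001 mm.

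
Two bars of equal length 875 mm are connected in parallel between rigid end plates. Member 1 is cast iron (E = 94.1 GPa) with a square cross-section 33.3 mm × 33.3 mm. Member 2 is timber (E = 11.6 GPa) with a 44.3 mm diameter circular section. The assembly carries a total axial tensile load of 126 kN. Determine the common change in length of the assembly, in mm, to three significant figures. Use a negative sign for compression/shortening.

0.902 mm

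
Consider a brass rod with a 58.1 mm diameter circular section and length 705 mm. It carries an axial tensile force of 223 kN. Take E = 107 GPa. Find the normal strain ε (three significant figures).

7.86e-04

A = 2651 mm².
σ = N/A = 84.11 MPa; ε = σ/E = 84.11/107000 = 7.861e-04.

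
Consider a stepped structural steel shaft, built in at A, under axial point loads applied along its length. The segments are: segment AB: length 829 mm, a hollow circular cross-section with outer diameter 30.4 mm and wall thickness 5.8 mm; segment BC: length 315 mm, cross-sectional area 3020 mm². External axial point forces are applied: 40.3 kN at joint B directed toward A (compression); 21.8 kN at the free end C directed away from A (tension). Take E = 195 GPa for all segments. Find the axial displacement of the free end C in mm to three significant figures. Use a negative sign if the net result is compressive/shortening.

-0.164 mm

Internal axial forces (sectioning from the free end, tension +): N_BC = 21.8 kN, N_AB = -18.5 kN.
A_AB = 448.2 mm².
δ_AB = -18500·829/(448.2·195000) = -0.1755 mm
δ_BC = 21800·315/(3020·195000) = 0.01166 mm
δ = Σδ_i = -0.1638 mm.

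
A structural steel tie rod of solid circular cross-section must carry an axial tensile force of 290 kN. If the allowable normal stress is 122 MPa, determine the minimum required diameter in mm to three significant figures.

55.0 mm

Required area A ≥ P/σ_allow = 290000/122 = 2377 mm².
For a solid circular section, d ≥ √(4A/π) = 55.01 mm.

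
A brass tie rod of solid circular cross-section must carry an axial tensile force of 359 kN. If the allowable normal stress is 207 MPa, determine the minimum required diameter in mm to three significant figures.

47.0 mm

Required area A ≥ P/σ_allow = 359000/207 = 1734 mm².
For a solid circular section, d ≥ √(4A/π) = 46.99 mm.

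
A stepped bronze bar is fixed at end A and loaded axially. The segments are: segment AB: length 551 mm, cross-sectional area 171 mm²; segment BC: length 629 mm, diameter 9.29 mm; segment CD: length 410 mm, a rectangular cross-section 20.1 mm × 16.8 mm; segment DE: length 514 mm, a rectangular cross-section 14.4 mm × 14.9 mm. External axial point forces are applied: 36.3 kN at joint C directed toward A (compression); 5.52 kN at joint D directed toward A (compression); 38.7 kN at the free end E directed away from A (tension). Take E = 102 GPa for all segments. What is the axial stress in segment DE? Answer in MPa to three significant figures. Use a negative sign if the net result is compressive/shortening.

180 MPa

Internal axial forces (sectioning from the free end, tension +): N_DE = 38.7 kN, N_CD = 33.18 kN, N_BC = -3.12 kN, N_AB = -3.12 kN.
A_DE = 214.6 mm².
σ_DE = N_DE/A_DE = 38700/214.6 = 180.4 MPa.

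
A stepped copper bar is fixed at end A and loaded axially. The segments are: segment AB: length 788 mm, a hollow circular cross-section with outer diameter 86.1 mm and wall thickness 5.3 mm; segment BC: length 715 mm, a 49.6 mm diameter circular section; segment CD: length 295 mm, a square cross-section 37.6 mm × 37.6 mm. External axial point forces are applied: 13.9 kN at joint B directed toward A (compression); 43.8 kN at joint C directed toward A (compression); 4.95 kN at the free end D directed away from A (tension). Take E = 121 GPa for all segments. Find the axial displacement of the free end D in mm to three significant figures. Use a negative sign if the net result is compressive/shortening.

Internal axial forces (sectioning from the free end, tension +): N_CD = 4.95 kN, N_BC = -38.85 kN, N_AB = -52.75 kN.
A_AB = 1345 mm².
A_BC = 1932 mm².
A_CD = 1414 mm².
δ_AB = -52750·788/(1345·121000) = -0.2553 mm
δ_BC = -38850·715/(1932·121000) = -0.1188 mm
δ_CD = 4950·295/(1414·121000) = 0.008536 mm
δ = Σδ_i = -0.3656 mm.

-0.366 mm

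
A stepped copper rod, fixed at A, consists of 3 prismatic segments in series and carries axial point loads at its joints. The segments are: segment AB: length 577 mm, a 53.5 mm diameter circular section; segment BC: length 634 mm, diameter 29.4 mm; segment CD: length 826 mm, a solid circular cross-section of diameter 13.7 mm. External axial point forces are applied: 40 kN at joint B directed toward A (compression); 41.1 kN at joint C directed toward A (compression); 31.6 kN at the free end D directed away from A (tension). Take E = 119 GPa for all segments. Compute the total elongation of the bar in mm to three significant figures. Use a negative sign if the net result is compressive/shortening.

Internal axial forces (sectioning from the free end, tension +): N_CD = 31.6 kN, N_BC = -9.5 kN, N_AB = -49.5 kN.
A_AB = 2248 mm².
A_BC = 678.9 mm².
A_CD = 147.4 mm².
δ_AB = -49500·577/(2248·119000) = -0.1068 mm
δ_BC = -9500·634/(678.9·119000) = -0.07456 mm
δ_CD = 31600·826/(147.4·119000) = 1.488 mm
δ = Σδ_i = 1.307 mm.

1.31 mm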